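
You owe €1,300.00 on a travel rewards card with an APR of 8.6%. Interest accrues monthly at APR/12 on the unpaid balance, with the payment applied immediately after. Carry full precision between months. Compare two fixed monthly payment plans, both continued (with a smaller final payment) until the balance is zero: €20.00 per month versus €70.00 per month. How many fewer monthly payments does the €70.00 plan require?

67 fewer payments

Monthly rate r = 8.6%/12 = 0.716667% = 0.00716667.
At €20.00/mo: n = ⌈−ln(1 − rB₀/P)/ln(1+r)⌉ = 88 payments (last €16.17); total interest = total paid − €1,300.00 = €456.17.
At €70.00/mo: 21 payments (last €0.04); total interest €100.04.
Payments saved = 88 − 21 = 67.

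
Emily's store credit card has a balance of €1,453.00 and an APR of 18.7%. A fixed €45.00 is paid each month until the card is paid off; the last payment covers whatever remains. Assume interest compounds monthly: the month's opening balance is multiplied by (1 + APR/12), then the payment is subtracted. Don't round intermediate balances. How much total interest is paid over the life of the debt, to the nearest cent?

€582.72

Monthly rate r = 18.7%/12 = 1.55833% = 0.0155833.
Payoff takes n = ⌈−ln(1 − rB₀/P)/ln(1+r)⌉ = ⌈45.237⌉ = 46 payments; the last is €10.72.
Total paid = 45·€45.00 + €10.72 = €2,035.72.
Total interest = total paid − principal = €2,035.72 − €1,453.00 = €582.72.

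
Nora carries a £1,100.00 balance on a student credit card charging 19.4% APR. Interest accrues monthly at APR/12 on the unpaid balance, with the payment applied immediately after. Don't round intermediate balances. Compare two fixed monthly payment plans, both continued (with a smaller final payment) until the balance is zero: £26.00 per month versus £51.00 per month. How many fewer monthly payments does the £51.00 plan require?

45 fewer payments

Monthly rate r = 19.4%/12 = 1.61667% = 0.0161667.
At £26.00/mo: n = ⌈−ln(1 − rB₀/P)/ln(1+r)⌉ = 72 payments (last £21.56); total interest = total paid − £1,100.00 = £767.56.
At £51.00/mo: 27 payments (last £37.61); total interest £263.61.
Payments saved = 72 − 27 = 45.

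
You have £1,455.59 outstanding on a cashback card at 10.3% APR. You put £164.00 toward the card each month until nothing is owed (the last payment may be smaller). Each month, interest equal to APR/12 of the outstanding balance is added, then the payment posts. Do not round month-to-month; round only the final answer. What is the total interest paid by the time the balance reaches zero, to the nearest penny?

£65.06

Monthly rate r = 10.3%/12 = 0.858333% = 0.00858333.
Payoff takes n = ⌈−ln(1 − rB₀/P)/ln(1+r)⌉ = ⌈9.271⌉ = 10 payments; the last is £44.65.
Total paid = 9·£164.00 + £44.65 = £1,520.65.
Total interest = total paid − principal = £1,520.65 − £1,455.59 = £65.06.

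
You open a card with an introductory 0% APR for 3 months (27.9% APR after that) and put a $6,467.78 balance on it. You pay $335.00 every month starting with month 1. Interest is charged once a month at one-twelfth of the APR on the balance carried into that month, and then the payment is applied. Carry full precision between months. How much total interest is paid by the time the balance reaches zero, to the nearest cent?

Promo months 1–3 at r₀ = 0%/12 = 0; months 4+ at r₁ = 27.9%/12 = 0.02325.
After month 3 (no interest yet): B = $6,467.78 − 3·$335.00 = $5,462.78.
Then at r₁ with $335.00/mo: n₂ = −ln(1 − r₁·B/P)/ln(1+r₁) ≈ 20.74 → 21 more payments.
Total paid = 23·$335.00 + $247.97 = $7,952.97; interest = $7,952.97 − $6,467.78 = $1,485.19.

$1,485.19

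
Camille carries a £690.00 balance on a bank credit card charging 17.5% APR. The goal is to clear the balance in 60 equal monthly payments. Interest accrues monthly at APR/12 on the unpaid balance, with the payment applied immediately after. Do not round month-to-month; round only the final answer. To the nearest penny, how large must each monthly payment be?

£17.33

Monthly rate r = 17.5%/12 = 1.45833% = 0.0145833.
Level-payment amortization: P = B₀·r / (1 − (1+r)^(−n)) = 690.00·0.0145833 / (1 − 1.01458^(−60)).
Denominator 1 − (1+r)^(−60) = 0.580495552.
P = 10.0625 / 0.580495552 ≈ 17.33.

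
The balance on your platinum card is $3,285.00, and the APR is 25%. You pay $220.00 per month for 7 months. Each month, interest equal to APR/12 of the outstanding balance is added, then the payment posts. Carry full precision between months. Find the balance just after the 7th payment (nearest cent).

$2,155.40

Monthly rate r = 25%/12 = 2.08333% = 0.0208333.
Each month: B ← B·(1+r) − $220.00.
Month 1: interest $68.44; balance after payment $3,133.44.
Month 2: interest $65.28; balance after payment $2,978.72.
Month 3: interest $62.06; balance after payment $2,820.77.
Month 4: interest $58.77; balance after payment $2,659.54.
Month 5: interest $55.41; balance after payment $2,494.95.
Month 6: interest $51.98; balance after payment $2,326.93.
Month 7: interest $48.48; balance after payment $2,155.40.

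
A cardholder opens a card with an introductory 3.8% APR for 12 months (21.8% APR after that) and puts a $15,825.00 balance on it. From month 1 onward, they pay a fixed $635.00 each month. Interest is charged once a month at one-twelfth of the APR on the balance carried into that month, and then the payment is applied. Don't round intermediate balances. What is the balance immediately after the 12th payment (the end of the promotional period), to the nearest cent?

$8,682.81

Promo months 1–12 at r₀ = 3.8%/12 = 0.00316667; months 13+ at r₁ = 21.8%/12 = 0.0181667.
After month 12: iterate B ← B·(1+r₀) − $635.00 for 12 months → $8,682.81.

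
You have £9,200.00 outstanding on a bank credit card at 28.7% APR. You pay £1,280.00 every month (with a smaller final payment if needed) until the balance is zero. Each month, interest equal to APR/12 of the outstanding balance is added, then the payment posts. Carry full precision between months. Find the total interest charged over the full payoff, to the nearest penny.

£1,015.45

Monthly rate r = 28.7%/12 = 2.39167% = 0.0239167.
Payoff takes n = ⌈−ln(1 − rB₀/P)/ln(1+r)⌉ = ⌈7.981⌉ = 8 payments; the last is £1,255.45.
Total paid = 7·£1,280.00 + £1,255.45 = £10,215.45.
Total interest = total paid − principal = £10,215.45 − £9,200.00 = £1,015.45.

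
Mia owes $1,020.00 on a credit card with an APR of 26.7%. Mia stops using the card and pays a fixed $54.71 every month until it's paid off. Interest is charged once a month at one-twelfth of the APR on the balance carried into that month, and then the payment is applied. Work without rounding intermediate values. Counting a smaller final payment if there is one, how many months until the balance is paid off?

Monthly rate r = 26.7%/12 = 2.225% = 0.02225.
Recurrence: B ← B·(1+r) − $54.71.
Month 1: interest $22.70; balance after payment $987.98.
Month 2: interest $21.98; balance after payment $955.26.
Closed form: n = −ln(1 − rB₀/P)/ln(1+r) = −ln(0.58518)/ln(1.02225) ≈ 24.350, so the balance reaches zero during payment 25.

25 months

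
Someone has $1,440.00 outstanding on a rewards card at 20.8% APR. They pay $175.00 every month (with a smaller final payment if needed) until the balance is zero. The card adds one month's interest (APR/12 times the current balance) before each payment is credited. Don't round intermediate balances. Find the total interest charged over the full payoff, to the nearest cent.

$127.13

Monthly rate r = 20.8%/12 = 1.73333% = 0.0173333.
Payoff takes n = ⌈−ln(1 − rB₀/P)/ln(1+r)⌉ = ⌈8.955⌉ = 9 payments; the last is $167.13.
Total paid = 8·$175.00 + $167.13 = $1,567.13.
Total interest = total paid − principal = $1,567.13 − $1,440.00 = $127.13.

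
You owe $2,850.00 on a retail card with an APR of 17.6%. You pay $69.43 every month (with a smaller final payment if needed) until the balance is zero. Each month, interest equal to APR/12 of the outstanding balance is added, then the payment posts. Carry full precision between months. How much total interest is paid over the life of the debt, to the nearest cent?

$1,543.87

Monthly rate r = 17.6%/12 = 1.46667% = 0.0146667.
Payoff takes n = ⌈−ln(1 − rB₀/P)/ln(1+r)⌉ = ⌈63.283⌉ = 64 payments; the last is $19.78.
Total paid = 63·$69.43 + $19.78 = $4,393.87.
Total interest = total paid − principal = $4,393.87 − $2,850.00 = $1,543.87.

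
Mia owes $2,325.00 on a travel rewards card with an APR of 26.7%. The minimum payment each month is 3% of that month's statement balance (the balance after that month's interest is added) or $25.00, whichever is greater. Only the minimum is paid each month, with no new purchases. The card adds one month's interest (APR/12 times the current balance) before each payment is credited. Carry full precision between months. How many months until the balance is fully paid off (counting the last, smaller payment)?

183 months

Monthly rate r = 26.7%/12 = 2.225% = 0.02225.
While 3% of the post-interest balance exceeds $25.00, each month B ← (B·(1+r))·(1 − 0.03), i.e. B shrinks by the factor (1+r)·0.97 = 0.99158.
This holds for months 1–124. Entering month 125 the balance is $815.08; 3% of the post-interest balance is now below $25.00, so the flat $25.00 minimum applies from here.
From month 125 a fixed $25.00 at rate r clears $815.08 in 59 more payments. Total: 124 + 59 = 183 months.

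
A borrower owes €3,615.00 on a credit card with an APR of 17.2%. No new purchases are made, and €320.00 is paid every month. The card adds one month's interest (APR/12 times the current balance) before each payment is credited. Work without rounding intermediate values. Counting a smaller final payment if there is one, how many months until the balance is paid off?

13 payments

Monthly rate r = 17.2%/12 = 1.43333% = 0.0143333.
Recurrence: B ← B·(1+r) − €320.00.
Month 1: interest €51.81; balance after payment €3,346.82.
Month 2: interest €47.97; balance after payment €3,074.79.
Closed form: n = −ln(1 − rB₀/P)/ln(1+r) = −ln(0.83808)/ln(1.01433) ≈ 12.412, so the balance reaches zero during payment 13.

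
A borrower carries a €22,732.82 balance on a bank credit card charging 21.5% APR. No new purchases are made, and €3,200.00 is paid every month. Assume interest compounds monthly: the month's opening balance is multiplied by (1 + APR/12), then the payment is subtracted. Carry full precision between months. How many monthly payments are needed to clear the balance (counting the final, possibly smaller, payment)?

Monthly rate r = 21.5%/12 = 1.79167% = 0.0179167.
Recurrence: B ← B·(1+r) − €3,200.00.
Month 1: interest €407.30; balance after payment €19,940.12.
Month 2: interest €357.26; balance after payment €17,097.38.
Closed form: n = −ln(1 − rB₀/P)/ln(1+r) = −ln(0.87272)/ln(1.01792) ≈ 7.666, so the balance reaches zero during payment 8.

8 payments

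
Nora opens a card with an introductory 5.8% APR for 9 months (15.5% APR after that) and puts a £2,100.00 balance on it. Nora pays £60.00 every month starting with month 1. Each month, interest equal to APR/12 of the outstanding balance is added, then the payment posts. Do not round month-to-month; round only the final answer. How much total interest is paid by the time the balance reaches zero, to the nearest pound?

Promo months 1–9 at r₀ = 5.8%/12 = 0.00483333; months 10+ at r₁ = 15.5%/12 = 0.0129167.
After month 9: iterate B ← B·(1+r₀) − £60.00 for 9 months → £1,642.58.
Then at r₁ with £60.00/mo: n₂ = −ln(1 − r₁·B/P)/ln(1+r₁) ≈ 34.00 → 34 more payments.
Total paid = 42·£60.00 + £59.99 = £2,579.99; interest = £2,579.99 − £2,100.00 = £479.99.

£480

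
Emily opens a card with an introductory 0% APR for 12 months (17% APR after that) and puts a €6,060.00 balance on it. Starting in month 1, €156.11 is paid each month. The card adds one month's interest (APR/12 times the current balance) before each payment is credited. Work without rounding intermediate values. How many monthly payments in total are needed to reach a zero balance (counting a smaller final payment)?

46 months

Promo months 1–12 at r₀ = 0%/12 = 0; months 13+ at r₁ = 17%/12 = 0.0141667.
After month 12 (no interest yet): B = €6,060.00 − 12·€156.11 = €4,186.68.
Then at r₁ with €156.11/mo: n₂ = −ln(1 − r₁·B/P)/ln(1+r₁) ≈ 33.97 → 34 more payments.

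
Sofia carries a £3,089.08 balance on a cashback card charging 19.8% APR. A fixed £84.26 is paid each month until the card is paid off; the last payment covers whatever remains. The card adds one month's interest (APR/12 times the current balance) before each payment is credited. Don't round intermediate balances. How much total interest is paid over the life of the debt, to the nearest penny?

Monthly rate r = 19.8%/12 = 1.65% = 0.0165.
Payoff takes n = ⌈−ln(1 − rB₀/P)/ln(1+r)⌉ = ⌈56.745⌉ = 57 payments; the last is £62.87.
Total paid = 56·£84.26 + £62.87 = £4,781.43.
Total interest = total paid − principal = £4,781.43 − £3,089.08 = £1,692.35.

£1,692.35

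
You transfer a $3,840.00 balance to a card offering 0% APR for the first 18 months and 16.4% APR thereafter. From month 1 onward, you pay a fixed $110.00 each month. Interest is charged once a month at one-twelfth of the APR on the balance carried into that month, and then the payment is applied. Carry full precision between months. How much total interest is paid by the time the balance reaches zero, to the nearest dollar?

Promo months 1–18 at r₀ = 0%/12 = 0; months 19+ at r₁ = 16.4%/12 = 0.0136667.
After month 18 (no interest yet): B = $3,840.00 − 18·$110.00 = $1,860.00.
Then at r₁ with $110.00/mo: n₂ = −ln(1 − r₁·B/P)/ln(1+r₁) ≈ 19.36 → 20 more payments.
Total paid = 37·$110.00 + $39.67 = $4,109.67; interest = $4,109.67 − $3,840.00 = $269.67.

$270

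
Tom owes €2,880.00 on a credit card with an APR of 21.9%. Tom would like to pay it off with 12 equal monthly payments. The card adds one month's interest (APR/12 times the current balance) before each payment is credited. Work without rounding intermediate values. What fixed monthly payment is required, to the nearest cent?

€269.41

Monthly rate r = 21.9%/12 = 1.825% = 0.01825.
Level-payment amortization: P = B₀·r / (1 − (1+r)^(−n)) = 2880.00·0.01825 / (1 − 1.01825^(−12)).
Denominator 1 − (1+r)^(−12) = 0.195090645.
P = 52.56 / 0.195090645 ≈ 269.41.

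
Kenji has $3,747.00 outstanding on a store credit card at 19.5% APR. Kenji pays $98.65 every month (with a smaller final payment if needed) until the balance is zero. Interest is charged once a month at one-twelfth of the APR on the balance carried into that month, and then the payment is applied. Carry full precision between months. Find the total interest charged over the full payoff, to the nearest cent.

Monthly rate r = 19.5%/12 = 1.625% = 0.01625.
Payoff takes n = ⌈−ln(1 − rB₀/P)/ln(1+r)⌉ = ⌈59.574⌉ = 60 payments; the last is $56.81.
Total paid = 59·$98.65 + $56.81 = $5,877.16.
Total interest = total paid − principal = $5,877.16 − $3,747.00 = $2,130.16.

$2,130.16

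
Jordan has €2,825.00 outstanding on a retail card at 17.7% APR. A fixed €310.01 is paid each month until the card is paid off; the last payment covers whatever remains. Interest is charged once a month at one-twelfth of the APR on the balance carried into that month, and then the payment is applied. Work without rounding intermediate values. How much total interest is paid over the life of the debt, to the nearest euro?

€231

Monthly rate r = 17.7%/12 = 1.475% = 0.01475.
Payoff takes n = ⌈−ln(1 − rB₀/P)/ln(1+r)⌉ = ⌈9.858⌉ = 10 payments; the last is €266.30.
Total paid = 9·€310.01 + €266.30 = €3,056.39.
Total interest = total paid − principal = €3,056.39 − €2,825.00 = €231.39.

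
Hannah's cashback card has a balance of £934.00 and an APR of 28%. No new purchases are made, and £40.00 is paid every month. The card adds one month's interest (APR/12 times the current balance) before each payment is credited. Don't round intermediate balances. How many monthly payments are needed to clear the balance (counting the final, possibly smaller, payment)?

Monthly rate r = 28%/12 = 2.33333% = 0.0233333.
Recurrence: B ← B·(1+r) − £40.00.
Month 1: interest £21.79; balance after payment £915.79.
Month 2: interest £21.37; balance after payment £897.16.
Closed form: n = −ln(1 − rB₀/P)/ln(1+r) = −ln(0.45517)/ln(1.02333) ≈ 34.125, so the balance reaches zero during payment 35.

35 months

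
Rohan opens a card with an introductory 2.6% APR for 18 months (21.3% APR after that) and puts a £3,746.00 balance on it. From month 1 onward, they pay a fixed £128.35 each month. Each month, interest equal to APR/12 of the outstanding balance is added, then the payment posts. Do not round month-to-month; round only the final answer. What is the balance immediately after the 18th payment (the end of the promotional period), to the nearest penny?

Promo months 1–18 at r₀ = 2.6%/12 = 0.00216667; months 19+ at r₁ = 21.3%/12 = 0.01775.
After month 18: iterate B ← B·(1+r₀) − £128.35 for 18 months → £1,541.47.

£1,541.47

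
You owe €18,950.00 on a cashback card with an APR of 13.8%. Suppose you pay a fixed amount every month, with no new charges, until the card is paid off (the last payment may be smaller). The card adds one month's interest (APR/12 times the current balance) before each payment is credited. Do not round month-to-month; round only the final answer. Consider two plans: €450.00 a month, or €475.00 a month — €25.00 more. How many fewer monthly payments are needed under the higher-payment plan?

4 fewer payments

Monthly rate r = 13.8%/12 = 1.15% = 0.0115.
At €450.00/mo: n = ⌈−ln(1 − rB₀/P)/ln(1+r)⌉ = 58 payments (last €410.58); total interest = total paid − €18,950.00 = €7,110.58.
At €475.00/mo: 54 payments (last €329.79); total interest €6,554.79.
Payments saved = 58 − 54 = 4.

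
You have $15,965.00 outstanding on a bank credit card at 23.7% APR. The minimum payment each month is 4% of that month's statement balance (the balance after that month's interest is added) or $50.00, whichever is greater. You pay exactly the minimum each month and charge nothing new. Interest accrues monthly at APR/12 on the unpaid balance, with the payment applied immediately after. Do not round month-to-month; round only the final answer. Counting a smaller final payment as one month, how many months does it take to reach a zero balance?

Monthly rate r = 23.7%/12 = 1.975% = 0.01975.
While 4% of the post-interest balance exceeds $50.00, each month B ← (B·(1+r))·(1 − 0.04), i.e. B shrinks by the factor (1+r)·0.96 = 0.97896.
This holds for months 1–121. Entering month 122 the balance is $1,218.23; 4% of the post-interest balance is now below $50.00, so the flat $50.00 minimum applies from here.
From month 122 a fixed $50.00 at rate r clears $1,218.23 in 34 more payments. Total: 121 + 34 = 155 months.

155 months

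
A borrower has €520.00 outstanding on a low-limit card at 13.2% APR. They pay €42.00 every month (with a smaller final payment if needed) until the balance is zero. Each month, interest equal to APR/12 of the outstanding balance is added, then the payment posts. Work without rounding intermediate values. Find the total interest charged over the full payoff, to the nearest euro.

€42

Monthly rate r = 13.2%/12 = 1.1% = 0.011.
Payoff takes n = ⌈−ln(1 − rB₀/P)/ln(1+r)⌉ = ⌈13.382⌉ = 14 payments; the last is €16.12.
Total paid = 13·€42.00 + €16.12 = €562.12.
Total interest = total paid − principal = €562.12 − €520.00 = €42.12.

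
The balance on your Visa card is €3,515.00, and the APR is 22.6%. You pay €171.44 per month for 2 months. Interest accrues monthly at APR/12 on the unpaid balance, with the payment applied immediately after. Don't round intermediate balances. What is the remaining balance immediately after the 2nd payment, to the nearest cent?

Monthly rate r = 22.6%/12 = 1.88333% = 0.0188333.
Each month: B ← B·(1+r) − €171.44.
Month 1: interest €66.20; balance after payment €3,409.76.
Month 2: interest €64.22; balance after payment €3,302.54.

€3,302.54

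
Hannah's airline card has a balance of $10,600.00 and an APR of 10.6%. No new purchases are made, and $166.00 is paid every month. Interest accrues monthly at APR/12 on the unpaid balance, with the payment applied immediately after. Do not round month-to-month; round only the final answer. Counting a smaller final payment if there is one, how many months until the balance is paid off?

95 payments

Monthly rate r = 10.6%/12 = 0.883333% = 0.00883333.
Recurrence: B ← B·(1+r) − $166.00.
Month 1: interest $93.63; balance after payment $10,527.63.
Month 2: interest $92.99; balance after payment $10,454.63.
Closed form: n = −ln(1 − rB₀/P)/ln(1+r) = −ln(0.43594)/ln(1.00883) ≈ 94.404, so the balance reaches zero during payment 95.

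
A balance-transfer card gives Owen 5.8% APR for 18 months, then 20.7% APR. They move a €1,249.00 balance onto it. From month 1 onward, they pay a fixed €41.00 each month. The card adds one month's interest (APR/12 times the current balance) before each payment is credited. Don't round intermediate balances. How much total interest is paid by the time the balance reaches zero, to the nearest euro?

Promo months 1–18 at r₀ = 5.8%/12 = 0.00483333; months 19+ at r₁ = 20.7%/12 = 0.01725.
After month 18: iterate B ← B·(1+r₀) − €41.00 for 18 months → €593.13.
Then at r₁ with €41.00/mo: n₂ = −ln(1 − r₁·B/P)/ln(1+r₁) ≈ 16.79 → 17 more payments.
Total paid = 34·€41.00 + €32.26 = €1,426.26; interest = €1,426.26 − €1,249.00 = €177.26.

€177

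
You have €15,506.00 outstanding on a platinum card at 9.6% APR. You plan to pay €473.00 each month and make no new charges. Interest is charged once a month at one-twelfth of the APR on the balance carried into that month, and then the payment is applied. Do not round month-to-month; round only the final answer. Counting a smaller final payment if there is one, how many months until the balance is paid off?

39 months

Monthly rate r = 9.6%/12 = 0.8% = 0.008.
Recurrence: B ← B·(1+r) − €473.00.
Month 1: interest €124.05; balance after payment €15,157.05.
Month 2: interest €121.26; balance after payment €14,805.30.
Closed form: n = −ln(1 − rB₀/P)/ln(1+r) = −ln(0.73774)/ln(1.008) ≈ 38.172, so the balance reaches zero during payment 39.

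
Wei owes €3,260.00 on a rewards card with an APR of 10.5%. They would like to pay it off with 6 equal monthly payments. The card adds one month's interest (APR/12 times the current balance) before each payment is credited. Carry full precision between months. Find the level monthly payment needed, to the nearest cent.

€560.09

Monthly rate r = 10.5%/12 = 0.875% = 0.00875.
Level-payment amortization: P = B₀·r / (1 − (1+r)^(−n)) = 3260.00·0.00875 / (1 − 1.00875^(−6)).
Denominator 1 − (1+r)^(−6) = 0.0509289773.
P = 28.525 / 0.0509289773 ≈ 560.09.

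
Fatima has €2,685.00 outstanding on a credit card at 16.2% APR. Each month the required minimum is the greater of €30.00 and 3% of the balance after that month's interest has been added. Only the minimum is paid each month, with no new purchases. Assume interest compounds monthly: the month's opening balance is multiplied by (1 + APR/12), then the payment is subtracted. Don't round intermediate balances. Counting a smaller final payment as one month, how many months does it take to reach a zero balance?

103 months

Monthly rate r = 16.2%/12 = 1.35% = 0.0135.
While 3% of the post-interest balance exceeds €30.00, each month B ← (B·(1+r))·(1 − 0.03), i.e. B shrinks by the factor (1+r)·0.97 = 0.9831.
This holds for months 1–59. Entering month 60 the balance is €981.92; 3% of the post-interest balance is now below €30.00, so the flat €30.00 minimum applies from here.
From month 60 a fixed €30.00 at rate r clears €981.92 in 44 more payments. Total: 59 + 44 = 103 months.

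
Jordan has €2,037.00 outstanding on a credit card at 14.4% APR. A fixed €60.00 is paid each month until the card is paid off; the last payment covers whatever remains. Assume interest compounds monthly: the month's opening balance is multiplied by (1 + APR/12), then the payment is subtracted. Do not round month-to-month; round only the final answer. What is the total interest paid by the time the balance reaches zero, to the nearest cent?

Monthly rate r = 14.4%/12 = 1.2% = 0.012.
Payoff takes n = ⌈−ln(1 − rB₀/P)/ln(1+r)⌉ = ⌈43.864⌉ = 44 payments; the last is €51.89.
Total paid = 43·€60.00 + €51.89 = €2,631.89.
Total interest = total paid − principal = €2,631.89 − €2,037.00 = €594.89.

€594.89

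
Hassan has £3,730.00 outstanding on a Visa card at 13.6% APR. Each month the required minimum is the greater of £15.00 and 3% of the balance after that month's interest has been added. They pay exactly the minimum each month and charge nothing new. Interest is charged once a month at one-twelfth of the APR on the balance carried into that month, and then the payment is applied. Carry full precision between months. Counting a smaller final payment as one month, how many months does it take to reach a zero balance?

147 months

Monthly rate r = 13.6%/12 = 1.13333% = 0.0113333.
While 3% of the post-interest balance exceeds £15.00, each month B ← (B·(1+r))·(1 − 0.03), i.e. B shrinks by the factor (1+r)·0.97 = 0.98099.
This holds for months 1–106. Entering month 107 the balance is £487.88; 3% of the post-interest balance is now below £15.00, so the flat £15.00 minimum applies from here.
From month 107 a fixed £15.00 at rate r clears £487.88 in 41 more payments. Total: 106 + 41 = 147 months.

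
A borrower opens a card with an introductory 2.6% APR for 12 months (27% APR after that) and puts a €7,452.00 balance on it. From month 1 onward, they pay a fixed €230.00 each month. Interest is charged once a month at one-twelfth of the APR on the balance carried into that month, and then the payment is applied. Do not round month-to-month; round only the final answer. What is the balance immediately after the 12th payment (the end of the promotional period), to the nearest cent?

€4,854.95

Promo months 1–12 at r₀ = 2.6%/12 = 0.00216667; months 13+ at r₁ = 27%/12 = 0.0225.
After month 12: iterate B ← B·(1+r₀) − €230.00 for 12 months → €4,854.95.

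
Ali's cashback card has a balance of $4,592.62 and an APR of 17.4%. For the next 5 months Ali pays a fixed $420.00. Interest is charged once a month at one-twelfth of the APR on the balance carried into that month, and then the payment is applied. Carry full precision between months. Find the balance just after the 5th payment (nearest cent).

$2,773.59

Monthly rate r = 17.4%/12 = 1.45% = 0.0145.
Each month: B ← B·(1+r) − $420.00.
Month 1: interest $66.59; balance after payment $4,239.21.
Month 2: interest $61.47; balance after payment $3,880.68.
Month 3: interest $56.27; balance after payment $3,516.95.
Month 4: interest $51.00; balance after payment $3,147.95.
Month 5: interest $45.65; balance after payment $2,773.59.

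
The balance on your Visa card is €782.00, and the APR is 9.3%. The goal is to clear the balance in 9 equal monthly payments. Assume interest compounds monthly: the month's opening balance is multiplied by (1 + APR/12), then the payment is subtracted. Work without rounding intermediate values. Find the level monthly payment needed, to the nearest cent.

€90.29

Monthly rate r = 9.3%/12 = 0.775% = 0.00775.
Level-payment amortization: P = B₀·r / (1 − (1+r)^(−n)) = 782.00·0.00775 / (1 − 1.00775^(−9)).
Denominator 1 − (1+r)^(−9) = 0.067122242.
P = 6.0605 / 0.067122242 ≈ 90.29.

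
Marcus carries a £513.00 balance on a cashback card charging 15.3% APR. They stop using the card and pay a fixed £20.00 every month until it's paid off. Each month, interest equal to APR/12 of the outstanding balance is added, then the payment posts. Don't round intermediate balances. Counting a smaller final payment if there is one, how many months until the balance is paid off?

32 payments

Monthly rate r = 15.3%/12 = 1.275% = 0.01275.
Recurrence: B ← B·(1+r) − £20.00.
Month 1: interest £6.54; balance after payment £499.54.
Month 2: interest £6.37; balance after payment £485.91.
Closed form: n = −ln(1 − rB₀/P)/ln(1+r) = −ln(0.67296)/ln(1.01275) ≈ 31.262, so the balance reaches zero during payment 32.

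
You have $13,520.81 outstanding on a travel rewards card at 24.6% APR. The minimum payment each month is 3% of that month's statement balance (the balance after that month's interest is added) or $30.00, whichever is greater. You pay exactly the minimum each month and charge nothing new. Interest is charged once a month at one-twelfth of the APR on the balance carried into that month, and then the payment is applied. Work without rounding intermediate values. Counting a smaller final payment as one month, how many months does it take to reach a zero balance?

Monthly rate r = 24.6%/12 = 2.05% = 0.0205.
While 3% of the post-interest balance exceeds $30.00, each month B ← (B·(1+r))·(1 − 0.03), i.e. B shrinks by the factor (1+r)·0.97 = 0.98988.
This holds for months 1–259. Entering month 260 the balance is $971.52; 3% of the post-interest balance is now below $30.00, so the flat $30.00 minimum applies from here.
From month 260 a fixed $30.00 at rate r clears $971.52 in 54 more payments. Total: 259 + 54 = 313 months.

313 months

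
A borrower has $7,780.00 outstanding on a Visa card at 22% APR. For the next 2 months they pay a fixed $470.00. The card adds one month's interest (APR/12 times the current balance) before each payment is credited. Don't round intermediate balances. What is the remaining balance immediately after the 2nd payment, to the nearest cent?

$7,119.26

Monthly rate r = 22%/12 = 1.83333% = 0.0183333.
Each month: B ← B·(1+r) − $470.00.
Month 1: interest $142.63; balance after payment $7,452.63.
Month 2: interest $136.63; balance after payment $7,119.26.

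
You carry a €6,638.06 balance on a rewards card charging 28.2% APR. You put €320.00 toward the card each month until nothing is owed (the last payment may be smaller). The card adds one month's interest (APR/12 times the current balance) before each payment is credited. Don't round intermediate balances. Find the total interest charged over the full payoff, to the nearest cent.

Monthly rate r = 28.2%/12 = 2.35% = 0.0235.
Payoff takes n = ⌈−ln(1 − rB₀/P)/ln(1+r)⌉ = ⌈28.776⌉ = 29 payments; the last is €249.07.
Total paid = 28·€320.00 + €249.07 = €9,209.07.
Total interest = total paid − principal = €9,209.07 − €6,638.06 = €2,571.01.

€2,571.01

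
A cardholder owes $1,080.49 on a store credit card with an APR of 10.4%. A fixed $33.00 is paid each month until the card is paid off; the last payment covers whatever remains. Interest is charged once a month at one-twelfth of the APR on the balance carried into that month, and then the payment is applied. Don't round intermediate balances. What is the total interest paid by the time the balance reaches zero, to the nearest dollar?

Monthly rate r = 10.4%/12 = 0.866667% = 0.00866667.
Payoff takes n = ⌈−ln(1 − rB₀/P)/ln(1+r)⌉ = ⌈38.676⌉ = 39 payments; the last is $22.34.
Total paid = 38·$33.00 + $22.34 = $1,276.34.
Total interest = total paid − principal = $1,276.34 − $1,080.49 = $195.85.

$196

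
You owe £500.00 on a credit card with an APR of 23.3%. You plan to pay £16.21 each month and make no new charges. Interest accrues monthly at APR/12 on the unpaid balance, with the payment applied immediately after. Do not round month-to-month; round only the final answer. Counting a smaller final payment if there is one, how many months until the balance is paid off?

Monthly rate r = 23.3%/12 = 1.94167% = 0.0194167.
Recurrence: B ← B·(1+r) − £16.21.
Month 1: interest £9.71; balance after payment £493.50.
Month 2: interest £9.58; balance after payment £486.87.
Closed form: n = −ln(1 − rB₀/P)/ln(1+r) = −ln(0.40109)/ln(1.01942) ≈ 47.506, so the balance reaches zero during payment 48.

48 payments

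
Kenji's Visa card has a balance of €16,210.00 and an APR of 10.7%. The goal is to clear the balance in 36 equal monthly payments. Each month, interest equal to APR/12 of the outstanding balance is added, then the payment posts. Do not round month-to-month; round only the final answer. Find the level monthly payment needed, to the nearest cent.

€528.39

Monthly rate r = 10.7%/12 = 0.891667% = 0.00891667.
Level-payment amortization: P = B₀·r / (1 − (1+r)^(−n)) = 16210.00·0.00891667 / (1 − 1.00892^(−36)).
Denominator 1 − (1+r)^(−36) = 0.273543974.
P = 144.539 / 0.273543974 ≈ 528.39.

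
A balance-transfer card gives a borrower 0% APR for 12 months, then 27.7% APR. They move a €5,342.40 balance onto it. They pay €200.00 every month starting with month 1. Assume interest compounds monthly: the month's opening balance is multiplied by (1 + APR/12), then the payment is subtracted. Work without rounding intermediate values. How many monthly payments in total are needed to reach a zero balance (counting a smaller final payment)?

31 payments

Promo months 1–12 at r₀ = 0%/12 = 0; months 13+ at r₁ = 27.7%/12 = 0.0230833.
After month 12 (no interest yet): B = €5,342.40 − 12·€200.00 = €2,942.40.
Then at r₁ with €200.00/mo: n₂ = −ln(1 − r₁·B/P)/ln(1+r₁) ≈ 18.18 → 19 more payments.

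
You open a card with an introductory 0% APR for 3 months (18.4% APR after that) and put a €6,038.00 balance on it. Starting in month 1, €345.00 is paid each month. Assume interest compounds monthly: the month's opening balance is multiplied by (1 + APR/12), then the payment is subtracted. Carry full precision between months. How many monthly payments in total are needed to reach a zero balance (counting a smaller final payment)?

Promo months 1–3 at r₀ = 0%/12 = 0; months 4+ at r₁ = 18.4%/12 = 0.0153333.
After month 3 (no interest yet): B = €6,038.00 − 3·€345.00 = €5,003.00.
Then at r₁ with €345.00/mo: n₂ = −ln(1 − r₁·B/P)/ln(1+r₁) ≈ 16.53 → 17 more payments.

20 months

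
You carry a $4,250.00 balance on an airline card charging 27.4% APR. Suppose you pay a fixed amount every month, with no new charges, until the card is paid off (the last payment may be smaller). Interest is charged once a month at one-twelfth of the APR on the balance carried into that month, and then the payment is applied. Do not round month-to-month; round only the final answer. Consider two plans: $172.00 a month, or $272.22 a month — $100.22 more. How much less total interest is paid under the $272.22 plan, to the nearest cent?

Monthly rate r = 27.4%/12 = 2.28333% = 0.0228333.
At $172.00/mo: n = ⌈−ln(1 − rB₀/P)/ln(1+r)⌉ = 37 payments (last $135.98); total interest = total paid − $4,250.00 = $2,077.98.
At $272.22/mo: 20 payments (last $143.67); total interest $1,065.85.
Interest saved = $2,077.98 − $1,065.85 = $1,012.13.

$1,012.13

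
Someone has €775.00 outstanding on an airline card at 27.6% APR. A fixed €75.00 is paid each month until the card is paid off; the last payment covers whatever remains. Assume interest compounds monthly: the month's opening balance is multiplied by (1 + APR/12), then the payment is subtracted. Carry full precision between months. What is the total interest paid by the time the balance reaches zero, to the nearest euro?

Monthly rate r = 27.6%/12 = 2.3% = 0.023.
Payoff takes n = ⌈−ln(1 − rB₀/P)/ln(1+r)⌉ = ⌈11.934⌉ = 12 payments; the last is €70.10.
Total paid = 11·€75.00 + €70.10 = €895.10.
Total interest = total paid − principal = €895.10 − €775.00 = €120.10.

€120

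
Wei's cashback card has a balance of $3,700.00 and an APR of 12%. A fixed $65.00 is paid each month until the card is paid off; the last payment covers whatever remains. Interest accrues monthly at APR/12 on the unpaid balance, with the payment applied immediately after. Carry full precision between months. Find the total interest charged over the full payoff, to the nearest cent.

$1,801.59

Monthly rate r = 12%/12 = 1% = 0.01.
Payoff takes n = ⌈−ln(1 − rB₀/P)/ln(1+r)⌉ = ⌈84.639⌉ = 85 payments; the last is $41.59.
Total paid = 84·$65.00 + $41.59 = $5,501.59.
Total interest = total paid − principal = $5,501.59 − $3,700.00 = $1,801.59.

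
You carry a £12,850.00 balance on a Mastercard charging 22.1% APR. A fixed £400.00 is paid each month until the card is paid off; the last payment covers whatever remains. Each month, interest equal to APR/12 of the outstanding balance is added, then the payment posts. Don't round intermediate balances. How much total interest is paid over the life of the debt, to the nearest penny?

£6,780.67

Monthly rate r = 22.1%/12 = 1.84167% = 0.0184167.
Payoff takes n = ⌈−ln(1 − rB₀/P)/ln(1+r)⌉ = ⌈49.076⌉ = 50 payments; the last is £30.67.
Total paid = 49·£400.00 + £30.67 = £19,630.67.
Total interest = total paid − principal = £19,630.67 − £12,850.00 = £6,780.67.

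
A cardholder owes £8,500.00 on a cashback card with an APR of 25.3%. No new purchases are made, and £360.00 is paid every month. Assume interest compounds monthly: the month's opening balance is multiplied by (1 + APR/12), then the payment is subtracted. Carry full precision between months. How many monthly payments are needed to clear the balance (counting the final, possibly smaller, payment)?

Monthly rate r = 25.3%/12 = 2.10833% = 0.0210833.
Recurrence: B ← B·(1+r) − £360.00.
Month 1: interest £179.21; balance after payment £8,319.21.
Month 2: interest £175.40; balance after payment £8,134.60.
Closed form: n = −ln(1 − rB₀/P)/ln(1+r) = −ln(0.5022)/ln(1.02108) ≈ 33.012, so the balance reaches zero during payment 34.

34 payments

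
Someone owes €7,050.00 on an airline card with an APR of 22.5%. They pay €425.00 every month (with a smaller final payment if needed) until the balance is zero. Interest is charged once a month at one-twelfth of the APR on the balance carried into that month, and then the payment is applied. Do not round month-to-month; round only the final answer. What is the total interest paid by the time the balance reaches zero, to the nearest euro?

€1,474

Monthly rate r = 22.5%/12 = 1.875% = 0.01875.
Payoff takes n = ⌈−ln(1 − rB₀/P)/ln(1+r)⌉ = ⌈20.055⌉ = 21 payments; the last is €23.75.
Total paid = 20·€425.00 + €23.75 = €8,523.75.
Total interest = total paid − principal = €8,523.75 − €7,050.00 = €1,473.75.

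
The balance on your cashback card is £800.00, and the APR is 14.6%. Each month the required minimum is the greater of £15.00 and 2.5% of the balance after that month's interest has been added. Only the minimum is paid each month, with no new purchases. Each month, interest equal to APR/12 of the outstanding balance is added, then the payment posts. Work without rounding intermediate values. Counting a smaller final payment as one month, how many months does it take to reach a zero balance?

Monthly rate r = 14.6%/12 = 1.21667% = 0.0121667.
While 2.5% of the post-interest balance exceeds £15.00, each month B ← (B·(1+r))·(1 − 0.025), i.e. B shrinks by the factor (1+r)·0.975 = 0.98686.
This holds for months 1–23. Entering month 24 the balance is £590.19; 2.5% of the post-interest balance is now below £15.00, so the flat £15.00 minimum applies from here.
From month 24 a fixed £15.00 at rate r clears £590.19 in 54 more payments. Total: 23 + 54 = 77 months.

77 months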